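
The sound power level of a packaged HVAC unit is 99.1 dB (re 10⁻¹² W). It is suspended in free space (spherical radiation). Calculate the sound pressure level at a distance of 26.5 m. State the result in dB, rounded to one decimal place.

The power spreads over a sphere of area 4π·r², so L_p = L_w − 10·log₁₀(4π·r²).
4π·r² = 8825 m², 10·log₁₀ of that is 39.457 dB.
L_p = 99.1 − 39.457 = 59.64 dB.

59.6 dB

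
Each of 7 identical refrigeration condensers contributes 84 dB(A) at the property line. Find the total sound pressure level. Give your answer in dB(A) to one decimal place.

With 7 equal, uncorrelated contributions the intensity is 7× that of one unit, giving a rise of 10·log₁₀ 7.
L_total = 84 + 10·log₁₀(7) = 84 + 8.451 = 92.45 dB(A).

92.5 dB(A)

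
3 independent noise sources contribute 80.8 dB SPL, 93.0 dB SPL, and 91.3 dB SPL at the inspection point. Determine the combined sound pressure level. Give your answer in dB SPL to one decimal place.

Incoherent sources combine by intensity addition: L_total = 10·log₁₀(Σ 10^(L_i/10)).
Σ 10^(L/10) = 10^(80.8/10) + 10^(93.0/10) + 10^(91.3/10) = 3.464e+09.
L_total = 10·log₁₀(3.464e+09) = 95.40 dB SPL.

95.4 dB SPL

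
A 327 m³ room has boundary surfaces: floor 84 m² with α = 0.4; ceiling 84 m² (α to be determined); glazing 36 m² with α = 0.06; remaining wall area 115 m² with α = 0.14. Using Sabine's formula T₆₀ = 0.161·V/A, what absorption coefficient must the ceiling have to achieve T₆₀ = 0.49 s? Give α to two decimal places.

0.66

From T₆₀ = 0.161·V/A, the target T₆₀ = 0.49 s needs A = 0.161·327/0.49 = 107.44 m².
Absorption from the other surfaces = 84·0.4 + 36·0.06 + 115·0.14 = 51.86 m², so the ceiling must supply 55.58 m² over 84 m².
α = 55.58/84 = 0.662.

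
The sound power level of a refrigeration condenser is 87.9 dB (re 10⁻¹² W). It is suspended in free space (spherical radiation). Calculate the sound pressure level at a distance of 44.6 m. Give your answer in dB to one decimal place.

43.9 dB

L_p = L_w − 10·log₁₀(4π·r²) with r = 44.6 m.
4π·r² = 2.5e+04 m², 10·log₁₀ of that is 43.979 dB.
L_p = 87.9 − 43.979 = 43.92 dB.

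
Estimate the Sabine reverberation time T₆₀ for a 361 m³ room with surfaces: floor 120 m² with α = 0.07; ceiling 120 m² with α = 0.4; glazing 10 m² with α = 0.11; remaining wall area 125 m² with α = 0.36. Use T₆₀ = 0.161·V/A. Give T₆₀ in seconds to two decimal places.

0.57 s

Total absorption A = 120·0.07 + 120·0.4 + 10·0.11 + 125·0.36 = 102.50 m² sabins.
T₆₀ = 0.161 × 361 / 102.50 = 0.567 s.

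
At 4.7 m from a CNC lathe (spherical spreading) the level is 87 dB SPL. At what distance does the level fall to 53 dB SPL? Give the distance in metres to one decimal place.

Point-source spreading drops the level by 20·log₁₀(r₂/r₁); inverting, r₂/r₁ = 10^(ΔL/20).
r₂ = 4.7·10^((87−53)/20) = 4.7·10^(34.0/20) = 235.56 m.

235.6 m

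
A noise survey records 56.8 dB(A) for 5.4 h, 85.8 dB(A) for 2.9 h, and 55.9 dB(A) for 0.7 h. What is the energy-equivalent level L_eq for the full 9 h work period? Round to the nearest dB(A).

81 dB(A)

Weight each interval's intensity by its duration and average over T = 9 h:
Σ tᵢ·10^(Lᵢ/10) = 5.4·10^(56.8/10) + 2.9·10^(85.8/10) + 0.7·10^(55.9/10) = 1.105e+09.
L_eq = 10·log₁₀(1.105e+09/9) = 80.89 dB(A).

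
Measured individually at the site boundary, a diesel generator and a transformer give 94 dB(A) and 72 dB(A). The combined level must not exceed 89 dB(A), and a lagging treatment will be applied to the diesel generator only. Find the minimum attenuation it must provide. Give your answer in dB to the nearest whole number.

Fixed contribution from the other source: Σ 10^(L/10) = 10^(72/10) = 1.585e+07 (72.00 dB(A)).
The limit corresponds to 10^(89/10) = 7.943e+08; subtracting the fixed part leaves 7.785e+08 for the diesel generator, i.e. 88.91 dB(A).
So the diesel generator must be reduced from 94 to 88.91 dB(A): IL = 5.09 dB.

5 dB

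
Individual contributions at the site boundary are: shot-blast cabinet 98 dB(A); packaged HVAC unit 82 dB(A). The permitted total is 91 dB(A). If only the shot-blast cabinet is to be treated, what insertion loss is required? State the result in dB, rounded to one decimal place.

7.6 dB

Fixed contribution from the other source: Σ 10^(L/10) = 10^(82/10) = 1.585e+08 (82.00 dB(A)).
To meet 91 dB(A) overall, the treated shot-blast cabinet may contribute at most 10^(91/10) − 1.585e+08 = 1.100e+09, i.e. 90.42 dB(A).
So the shot-blast cabinet must be reduced from 98 to 90.42 dB(A): IL = 7.58 dB.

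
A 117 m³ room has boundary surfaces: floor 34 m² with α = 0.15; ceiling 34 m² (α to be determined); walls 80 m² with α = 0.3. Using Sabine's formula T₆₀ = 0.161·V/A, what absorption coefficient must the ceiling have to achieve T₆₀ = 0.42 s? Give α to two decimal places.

From T₆₀ = 0.161·V/A, the target T₆₀ = 0.42 s needs A = 0.161·117/0.42 = 44.85 m².
Absorption from the other surfaces = 34·0.15 + 80·0.3 = 29.10 m², so the ceiling must supply 15.75 m² over 34 m².
α = 15.75/34 = 0.463.

0.46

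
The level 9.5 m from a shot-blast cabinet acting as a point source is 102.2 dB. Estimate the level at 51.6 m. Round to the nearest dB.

88 dB

For a point source, L₂ = L₁ − 20·log₁₀(r₂/r₁).
L₂ = 102.2 − 20·log₁₀(51.6/9.5) = 102.2 − 14.699 = 87.50 dB.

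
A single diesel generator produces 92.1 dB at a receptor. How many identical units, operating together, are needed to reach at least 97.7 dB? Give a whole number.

Need L₁ + 10·log₁₀ N ≥ 97.7, i.e. log₁₀ N ≥ 0.56.
N ≥ 10^(5.6/10) = 3.631, so N = 4.

4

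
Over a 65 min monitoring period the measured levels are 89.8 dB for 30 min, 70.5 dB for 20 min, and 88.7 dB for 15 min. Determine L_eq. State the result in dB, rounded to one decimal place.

87.9 dB

Weight each interval's intensity by its duration and average over T = 65 min:
Σ tᵢ·10^(Lᵢ/10) = 30·10^(89.8/10) + 20·10^(70.5/10) + 15·10^(88.7/10) = 3.999e+10.
L_eq = 10·log₁₀(3.999e+10/65) = 87.89 dB.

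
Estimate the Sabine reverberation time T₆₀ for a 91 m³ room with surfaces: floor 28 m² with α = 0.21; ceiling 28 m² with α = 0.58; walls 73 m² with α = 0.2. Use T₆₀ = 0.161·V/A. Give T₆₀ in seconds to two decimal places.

A = Σ Sᵢαᵢ = 28·0.21 + 28·0.58 + 73·0.2 = 36.72 m².
T₆₀ = 0.161·V/A = 0.161·91/36.72 = 0.399 s.

0.40 s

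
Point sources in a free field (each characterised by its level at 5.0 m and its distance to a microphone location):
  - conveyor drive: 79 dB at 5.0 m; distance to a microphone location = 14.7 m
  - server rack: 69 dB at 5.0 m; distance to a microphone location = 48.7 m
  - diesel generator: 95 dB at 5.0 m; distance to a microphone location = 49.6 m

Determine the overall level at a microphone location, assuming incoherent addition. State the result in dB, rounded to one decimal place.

First find each source's level at the receiver (point-source: −20·log₁₀(r/r_ref)), then combine on an intensity basis.
conveyor drive: 79 − 20·log₁₀(14.7/5.0) = 79 − 9.37 = 69.63 dB.
server rack: 69 − 20·log₁₀(48.7/5.0) = 69 − 19.77 = 49.23 dB.
diesel generator: 95 − 20·log₁₀(49.6/5.0) = 95 − 19.93 = 75.07 dB.
Σ 10^(L/10) = 4.141e+07 → L_total = 10·log₁₀(4.141e+07) = 76.17 dB.

76.2 dB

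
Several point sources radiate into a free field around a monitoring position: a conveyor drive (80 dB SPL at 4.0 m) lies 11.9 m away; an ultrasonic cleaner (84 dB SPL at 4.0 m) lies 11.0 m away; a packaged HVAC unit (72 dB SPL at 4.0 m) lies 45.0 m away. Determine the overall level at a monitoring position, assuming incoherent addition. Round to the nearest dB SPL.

76 dB SPL

First find each source's level at the receiver (point-source: −20·log₁₀(r/r_ref)), then combine on an intensity basis.
conveyor drive: 80 − 20·log₁₀(11.9/4.0) = 80 − 9.47 = 70.53 dB SPL.
ultrasonic cleaner: 84 − 20·log₁₀(11.0/4.0) = 84 − 8.79 = 75.21 dB SPL.
packaged HVAC unit: 72 − 20·log₁₀(45.0/4.0) = 72 − 21.02 = 50.98 dB SPL.
Σ 10^(L/10) = 4.464e+07 → L_total = 10·log₁₀(4.464e+07) = 76.50 dB SPL.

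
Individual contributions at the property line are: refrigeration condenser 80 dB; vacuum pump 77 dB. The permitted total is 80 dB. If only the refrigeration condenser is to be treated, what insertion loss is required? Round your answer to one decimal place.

Everything except the refrigeration condenser sums to 10^(77/10) = 5.012e+07 in linear terms, 77.00 dB.
The limit corresponds to 10^(80/10) = 1.000e+08; subtracting the fixed part leaves 4.988e+07 for the refrigeration condenser, i.e. 76.98 dB.
Required insertion loss = 80 − 76.98 = 3.02 dB.

3.0 dB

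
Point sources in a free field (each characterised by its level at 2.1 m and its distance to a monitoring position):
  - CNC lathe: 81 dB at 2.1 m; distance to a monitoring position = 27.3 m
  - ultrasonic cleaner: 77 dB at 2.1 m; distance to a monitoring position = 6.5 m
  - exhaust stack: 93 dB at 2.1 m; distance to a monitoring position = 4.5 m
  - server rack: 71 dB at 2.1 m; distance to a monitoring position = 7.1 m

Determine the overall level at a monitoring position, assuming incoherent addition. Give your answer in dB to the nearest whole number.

86 dB

Apply inverse-square spreading to bring every level to the receiver, then sum 10^(L/10).
CNC lathe: 81 − 20·log₁₀(27.3/2.1) = 81 − 22.28 = 58.72 dB.
ultrasonic cleaner: 77 − 20·log₁₀(6.5/2.1) = 77 − 9.81 = 67.19 dB.
exhaust stack: 93 − 20·log₁₀(4.5/2.1) = 93 − 6.62 = 86.38 dB.
server rack: 71 − 20·log₁₀(7.1/2.1) = 71 − 10.58 = 60.42 dB.
Σ 10^(L/10) = 4.416e+08 → L_total = 10·log₁₀(4.416e+08) = 86.45 dB.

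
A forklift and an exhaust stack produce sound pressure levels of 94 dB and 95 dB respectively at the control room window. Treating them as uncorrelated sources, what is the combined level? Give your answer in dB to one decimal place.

For uncorrelated sources the intensities add, so convert each level to linear form, sum, and take 10·log₁₀ of the total.
Σ 10^(L/10) = 10^(94/10) + 10^(95/10) = 5.674e+09.
L_total = 10·log₁₀(5.674e+09) = 97.54 dB.

97.5 dB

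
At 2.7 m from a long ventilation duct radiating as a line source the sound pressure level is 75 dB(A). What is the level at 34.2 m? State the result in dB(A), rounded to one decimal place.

For a line source, L₂ = L₁ − 10·log₁₀(r₂/r₁).
L₂ = 75 − 10·log₁₀(34.2/2.7) = 75 − 11.027 = 63.97 dB(A).

64.0 dB(A)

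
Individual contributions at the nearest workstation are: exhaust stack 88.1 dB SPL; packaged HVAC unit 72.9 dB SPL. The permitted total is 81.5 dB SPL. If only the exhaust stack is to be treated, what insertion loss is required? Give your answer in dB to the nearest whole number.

7 dB

The untreated sources together contribute 10^(72.9/10) = 1.950e+07, i.e. 72.90 dB SPL.
The limit corresponds to 10^(81.5/10) = 1.413e+08; subtracting the fixed part leaves 1.218e+08 for the exhaust stack, i.e. 80.85 dB SPL.
So the exhaust stack must be reduced from 88.1 to 80.85 dB SPL: IL = 7.25 dB.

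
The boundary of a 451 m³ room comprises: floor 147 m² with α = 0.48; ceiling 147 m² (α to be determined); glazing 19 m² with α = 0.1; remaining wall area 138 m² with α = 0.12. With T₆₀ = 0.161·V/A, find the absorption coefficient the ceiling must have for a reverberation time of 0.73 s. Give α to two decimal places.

Required total absorption A = 0.161·451/0.73 = 99.47 m².
Absorption from the other surfaces = 147·0.48 + 19·0.1 + 138·0.12 = 89.02 m², so the ceiling must supply 10.45 m² over 147 m².
α = 10.45/147 = 0.071.

0.07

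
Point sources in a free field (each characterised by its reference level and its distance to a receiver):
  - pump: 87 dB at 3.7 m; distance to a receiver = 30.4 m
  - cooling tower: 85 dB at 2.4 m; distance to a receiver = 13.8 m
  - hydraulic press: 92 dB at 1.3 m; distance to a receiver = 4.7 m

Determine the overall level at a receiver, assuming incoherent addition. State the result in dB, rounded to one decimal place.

First find each source's level at the receiver (point-source: −20·log₁₀(r/r_ref)), then combine on an intensity basis.
pump: 87 − 20·log₁₀(30.4/3.7) = 87 − 18.29 = 68.71 dB.
cooling tower: 85 − 20·log₁₀(13.8/2.4) = 85 − 15.19 = 69.81 dB.
hydraulic press: 92 − 20·log₁₀(4.7/1.3) = 92 − 11.16 = 80.84 dB.
Σ 10^(L/10) = 1.382e+08 → L_total = 10·log₁₀(1.382e+08) = 81.41 dB.

81.4 dB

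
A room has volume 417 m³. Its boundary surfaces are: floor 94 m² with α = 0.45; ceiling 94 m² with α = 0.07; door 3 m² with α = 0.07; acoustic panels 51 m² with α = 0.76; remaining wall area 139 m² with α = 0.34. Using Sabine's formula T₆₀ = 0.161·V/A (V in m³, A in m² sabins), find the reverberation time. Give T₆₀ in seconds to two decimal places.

A = Σ Sᵢαᵢ = 94·0.45 + 94·0.07 + 3·0.07 + 51·0.76 + 139·0.34 = 135.11 m².
T₆₀ = 0.161·V/A = 0.161·417/135.11 = 0.497 s.

0.50 s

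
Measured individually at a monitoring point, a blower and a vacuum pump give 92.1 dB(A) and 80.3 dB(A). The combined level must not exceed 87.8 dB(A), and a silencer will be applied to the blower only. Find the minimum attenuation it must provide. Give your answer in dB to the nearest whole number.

5 dB

Everything except the blower sums to 10^(80.3/10) = 1.072e+08 in linear terms, 80.30 dB(A).
To meet 87.8 dB(A) overall, the treated blower may contribute at most 10^(87.8/10) − 1.072e+08 = 4.954e+08, i.e. 86.95 dB(A).
So the blower must be reduced from 92.1 to 86.95 dB(A): IL = 5.15 dB.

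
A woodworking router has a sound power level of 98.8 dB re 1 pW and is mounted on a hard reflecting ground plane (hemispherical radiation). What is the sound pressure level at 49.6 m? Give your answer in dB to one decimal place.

Free-field hemispherical radiation: L_p = L_w − 10·log₁₀(2π·r²), r = 49.6 m.
2π·r² = 1.546e+04 m², 10·log₁₀ of that is 41.891 dB.
L_p = 98.8 − 41.891 = 56.91 dB.

56.9 dB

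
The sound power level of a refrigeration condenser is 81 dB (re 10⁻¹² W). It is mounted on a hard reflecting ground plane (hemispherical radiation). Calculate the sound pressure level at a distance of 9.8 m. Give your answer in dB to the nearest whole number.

L_p = L_w − 10·log₁₀(2π·r²) with r = 9.8 m.
2π·r² = 603.4 m², 10·log₁₀ of that is 27.806 dB.
L_p = 81 − 27.806 = 53.19 dB.

53 dB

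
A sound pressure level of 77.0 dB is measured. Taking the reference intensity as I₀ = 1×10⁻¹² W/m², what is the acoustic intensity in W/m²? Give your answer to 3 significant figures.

5.01e-05 W/m²

I/I₀ = 10^(77.0/10) = 5.012e+07, so I = 5.012e+07 × 10⁻¹² W/m².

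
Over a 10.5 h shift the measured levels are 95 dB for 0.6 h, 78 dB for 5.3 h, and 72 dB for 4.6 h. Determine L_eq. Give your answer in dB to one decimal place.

L_eq = 10·log₁₀[(1/T)·Σ tᵢ·10^(Lᵢ/10)] with T = 10.5 h.
Σ tᵢ·10^(Lᵢ/10) = 0.6·10^(95/10) + 5.3·10^(78/10) + 4.6·10^(72/10) = 2.305e+09.
L_eq = 10·log₁₀(2.305e+09/10.5) = 83.41 dB.

83.4 dB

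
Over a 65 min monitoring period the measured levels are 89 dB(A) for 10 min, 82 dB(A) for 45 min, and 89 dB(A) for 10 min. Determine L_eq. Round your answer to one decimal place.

85.5 dB(A)

Weight each interval's intensity by its duration and average over T = 65 min:
Σ tᵢ·10^(Lᵢ/10) = 10·10^(89/10) + 45·10^(82/10) + 10·10^(89/10) = 2.302e+10.
L_eq = 10·log₁₀(2.302e+10/65) = 85.49 dB(A).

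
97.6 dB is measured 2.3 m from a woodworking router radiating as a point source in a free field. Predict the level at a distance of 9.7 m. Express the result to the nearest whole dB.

Point-source attenuation: ΔL = 20·log₁₀(r₂/r₁) = 20·log₁₀(9.7/2.3) = 12.501 dB.
L₂ = 97.6 − 20·log₁₀(9.7/2.3) = 97.6 − 12.501 = 85.10 dB.

85 dB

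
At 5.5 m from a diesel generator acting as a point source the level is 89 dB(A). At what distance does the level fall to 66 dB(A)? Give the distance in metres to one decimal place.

For a point source L₁ − L₂ = 20·log₁₀(r₂/r₁), so r₂ = r₁·10^((L₁−L₂)/20).
r₂ = 5.5·10^((89−66)/20) = 5.5·10^(23.0/20) = 77.69 m.

77.7 m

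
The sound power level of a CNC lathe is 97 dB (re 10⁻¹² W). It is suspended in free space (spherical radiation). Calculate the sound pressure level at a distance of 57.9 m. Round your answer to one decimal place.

The power spreads over a sphere of area 4π·r², so L_p = L_w − 10·log₁₀(4π·r²).
4π·r² = 4.213e+04 m², 10·log₁₀ of that is 46.246 dB.
L_p = 97 − 46.246 = 50.75 dB.

50.8 dB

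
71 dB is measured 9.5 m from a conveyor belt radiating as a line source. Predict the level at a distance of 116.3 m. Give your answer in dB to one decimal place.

60.1 dB

For a line source, L₂ = L₁ − 10·log₁₀(r₂/r₁).
L₂ = 71 − 10·log₁₀(116.3/9.5) = 71 − 10.879 = 60.12 dB.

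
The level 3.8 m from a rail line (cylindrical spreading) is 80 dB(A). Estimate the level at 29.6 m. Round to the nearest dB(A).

Cylindrical spreading from a line source gives a 10·log₁₀(r₂/r₁) drop.
L₂ = 80 − 10·log₁₀(29.6/3.8) = 80 − 8.915 = 71.08 dB(A).

71 dB(A)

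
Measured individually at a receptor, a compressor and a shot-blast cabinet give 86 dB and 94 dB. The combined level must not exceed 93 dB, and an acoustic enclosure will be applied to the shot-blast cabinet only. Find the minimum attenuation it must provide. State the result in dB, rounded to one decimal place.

2.0 dB

Everything except the shot-blast cabinet sums to 10^(86/10) = 3.981e+08 in linear terms, 86.00 dB.
The limit corresponds to 10^(93/10) = 1.995e+09; subtracting the fixed part leaves 1.597e+09 for the shot-blast cabinet, i.e. 92.03 dB.
So the shot-blast cabinet must be reduced from 94 to 92.03 dB: IL = 1.97 dB.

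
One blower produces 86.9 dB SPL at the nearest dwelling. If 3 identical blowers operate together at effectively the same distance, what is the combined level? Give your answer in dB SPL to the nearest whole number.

92 dB SPL

With 3 equal, uncorrelated contributions the intensity is 3× that of one unit, giving a rise of 10·log₁₀ 3.
L_total = 86.9 + 10·log₁₀(3) = 86.9 + 4.771 = 91.67 dB SPL.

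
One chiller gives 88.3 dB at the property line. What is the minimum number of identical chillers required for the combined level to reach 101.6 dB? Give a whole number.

Need L₁ + 10·log₁₀ N ≥ 101.6, i.e. log₁₀ N ≥ 1.33.
N ≥ 10^(13.3/10) = 21.380, so N = 22.

22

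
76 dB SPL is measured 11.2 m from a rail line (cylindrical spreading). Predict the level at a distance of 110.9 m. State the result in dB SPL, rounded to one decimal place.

For a line source, L₂ = L₁ − 10·log₁₀(r₂/r₁).
L₂ = 76 − 10·log₁₀(110.9/11.2) = 76 − 9.957 = 66.04 dB SPL.

66.0 dB SPL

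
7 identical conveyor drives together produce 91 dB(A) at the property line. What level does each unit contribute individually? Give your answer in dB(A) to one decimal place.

For N identical incoherent sources L_total = L₁ + 10·log₁₀ N, so L₁ = 91 − 10·log₁₀(7) = 91 − 8.451.

82.5 dB(A)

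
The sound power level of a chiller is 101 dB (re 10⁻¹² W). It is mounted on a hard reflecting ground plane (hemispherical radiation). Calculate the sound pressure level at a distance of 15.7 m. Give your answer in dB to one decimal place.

69.1 dB

The power spreads over a hemisphere of area 2π·r², so L_p = L_w − 10·log₁₀(2π·r²).
2π·r² = 1549 m², 10·log₁₀ of that is 31.900 dB.
L_p = 101 − 31.900 = 69.10 dB.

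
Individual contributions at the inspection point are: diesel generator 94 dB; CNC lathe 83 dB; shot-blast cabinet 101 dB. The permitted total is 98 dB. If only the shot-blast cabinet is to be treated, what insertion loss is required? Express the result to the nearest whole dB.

5 dB

The untreated sources together contribute 10^(94/10) + 10^(83/10) = 2.711e+09, i.e. 94.33 dB.
To meet 98 dB overall, the treated shot-blast cabinet may contribute at most 10^(98/10) − 2.711e+09 = 3.598e+09, i.e. 95.56 dB.
Required insertion loss = 101 − 95.56 = 5.44 dB.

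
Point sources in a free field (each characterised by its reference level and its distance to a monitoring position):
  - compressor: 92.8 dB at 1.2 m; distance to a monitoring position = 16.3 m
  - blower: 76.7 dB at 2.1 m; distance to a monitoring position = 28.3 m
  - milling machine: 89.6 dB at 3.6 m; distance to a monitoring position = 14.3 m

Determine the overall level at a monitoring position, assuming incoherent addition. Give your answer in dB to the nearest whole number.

Propagate each source to the receiver with L = L_ref − 20·log₁₀(r/r_ref), then add intensities.
compressor: 92.8 − 20·log₁₀(16.3/1.2) = 92.8 − 22.66 = 70.14 dB.
blower: 76.7 − 20·log₁₀(28.3/2.1) = 76.7 − 22.59 = 54.11 dB.
milling machine: 89.6 − 20·log₁₀(14.3/3.6) = 89.6 − 11.98 = 77.62 dB.
Σ 10^(L/10) = 6.839e+07 → L_total = 10·log₁₀(6.839e+07) = 78.35 dB.

78 dB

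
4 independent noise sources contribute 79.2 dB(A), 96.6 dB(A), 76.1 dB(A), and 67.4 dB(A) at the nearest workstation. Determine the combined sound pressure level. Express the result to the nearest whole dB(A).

Incoherent sources combine by intensity addition: L_total = 10·log₁₀(Σ 10^(L_i/10)).
Σ 10^(L/10) = 10^(79.2/10) + 10^(96.6/10) + 10^(76.1/10) + 10^(67.4/10) = 4.700e+09.
L_total = 10·log₁₀(4.700e+09) = 96.72 dB(A).

97 dB(A)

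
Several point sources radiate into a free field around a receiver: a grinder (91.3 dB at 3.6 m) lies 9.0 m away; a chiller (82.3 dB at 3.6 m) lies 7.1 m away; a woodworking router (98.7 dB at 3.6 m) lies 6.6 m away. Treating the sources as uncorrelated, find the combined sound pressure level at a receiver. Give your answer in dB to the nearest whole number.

First find each source's level at the receiver (point-source: −20·log₁₀(r/r_ref)), then combine on an intensity basis.
grinder: 91.3 − 20·log₁₀(9.0/3.6) = 91.3 − 7.96 = 83.34 dB.
chiller: 82.3 − 20·log₁₀(7.1/3.6) = 82.3 − 5.90 = 76.40 dB.
woodworking router: 98.7 − 20·log₁₀(6.6/3.6) = 98.7 − 5.26 = 93.44 dB.
Σ 10^(L/10) = 2.465e+09 → L_total = 10·log₁₀(2.465e+09) = 93.92 dB.

94 dB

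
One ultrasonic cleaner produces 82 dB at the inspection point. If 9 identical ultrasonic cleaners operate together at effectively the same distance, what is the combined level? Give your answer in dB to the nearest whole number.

N identical incoherent sources raise the level by 10·log₁₀ N.
L_total = 82 + 10·log₁₀(9) = 82 + 9.542 = 91.54 dB.

92 dB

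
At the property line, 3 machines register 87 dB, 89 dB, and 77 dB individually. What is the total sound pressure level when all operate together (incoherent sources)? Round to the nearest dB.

91 dB

For uncorrelated sources the intensities add, so convert each level to linear form, sum, and take 10·log₁₀ of the total.
Σ 10^(L/10) = 10^(87/10) + 10^(89/10) + 10^(77/10) = 1.346e+09.
L_total = 10·log₁₀(1.346e+09) = 91.29 dB.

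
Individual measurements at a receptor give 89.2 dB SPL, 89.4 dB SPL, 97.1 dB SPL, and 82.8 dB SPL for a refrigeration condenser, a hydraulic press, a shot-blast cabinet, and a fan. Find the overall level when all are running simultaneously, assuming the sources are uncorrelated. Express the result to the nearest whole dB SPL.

Incoherent sources combine by intensity addition: L_total = 10·log₁₀(Σ 10^(L_i/10)).
Σ 10^(L/10) = 10^(89.2/10) + 10^(89.4/10) + 10^(97.1/10) + 10^(82.8/10) = 7.022e+09.
L_total = 10·log₁₀(7.022e+09) = 98.46 dB SPL.

98 dB SPL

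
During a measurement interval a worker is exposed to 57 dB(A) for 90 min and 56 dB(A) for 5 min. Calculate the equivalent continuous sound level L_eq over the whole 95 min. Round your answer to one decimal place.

57.0 dB(A)

L_eq = 10·log₁₀[(1/T)·Σ tᵢ·10^(Lᵢ/10)] with T = 95 min.
Σ tᵢ·10^(Lᵢ/10) = 90·10^(57/10) + 5·10^(56/10) = 4.710e+07.
L_eq = 10·log₁₀(4.710e+07/95) = 56.95 dB(A).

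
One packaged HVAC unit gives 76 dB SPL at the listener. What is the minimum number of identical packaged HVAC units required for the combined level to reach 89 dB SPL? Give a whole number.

20

N identical sources give L₁ + 10·log₁₀ N, so require 10·log₁₀ N ≥ 89 − 76 = 13.0 dB.
N ≥ 10^(13.0/10) = 19.953, so N = 20.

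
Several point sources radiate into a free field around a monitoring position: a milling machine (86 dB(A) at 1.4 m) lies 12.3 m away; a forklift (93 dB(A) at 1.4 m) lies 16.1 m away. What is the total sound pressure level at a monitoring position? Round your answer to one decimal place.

First find each source's level at the receiver (point-source: −20·log₁₀(r/r_ref)), then combine on an intensity basis.
milling machine: 86 − 20·log₁₀(12.3/1.4) = 86 − 18.88 = 67.12 dB(A).
forklift: 93 − 20·log₁₀(16.1/1.4) = 93 − 21.21 = 71.79 dB(A).
Σ 10^(L/10) = 2.024e+07 → L_total = 10·log₁₀(2.024e+07) = 73.06 dB(A).

73.1 dB(A)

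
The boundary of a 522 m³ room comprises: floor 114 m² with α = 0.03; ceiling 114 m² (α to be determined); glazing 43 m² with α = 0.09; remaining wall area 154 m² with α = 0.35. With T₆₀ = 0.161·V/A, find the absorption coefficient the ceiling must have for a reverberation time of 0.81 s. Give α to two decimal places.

A = 0.161·V/T₆₀ = 0.161·522/0.81 = 103.76 m² sabins.
Absorption from the other surfaces = 114·0.03 + 43·0.09 + 154·0.35 = 61.19 m², so the ceiling must supply 42.57 m² over 114 m².
α = 42.57/114 = 0.373.

0.37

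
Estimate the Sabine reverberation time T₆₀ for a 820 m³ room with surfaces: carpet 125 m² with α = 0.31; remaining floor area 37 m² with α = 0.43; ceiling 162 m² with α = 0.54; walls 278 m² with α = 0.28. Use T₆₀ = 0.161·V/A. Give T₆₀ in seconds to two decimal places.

Total absorption A = 125·0.31 + 37·0.43 + 162·0.54 + 278·0.28 = 219.98 m² sabins.
T₆₀ = 0.161·V/A = 0.161·820/219.98 = 0.600 s.

0.60 s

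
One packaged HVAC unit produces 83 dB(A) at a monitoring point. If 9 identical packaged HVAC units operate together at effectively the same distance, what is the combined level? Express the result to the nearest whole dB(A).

N identical incoherent sources raise the level by 10·log₁₀ N.
L_total = 83 + 10·log₁₀(9) = 83 + 9.542 = 92.54 dB(A).

93 dB(A)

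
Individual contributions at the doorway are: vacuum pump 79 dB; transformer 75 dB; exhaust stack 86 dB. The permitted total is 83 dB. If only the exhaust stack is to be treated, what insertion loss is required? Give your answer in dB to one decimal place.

The untreated sources together contribute 10^(79/10) + 10^(75/10) = 1.111e+08, i.e. 80.46 dB.
To meet 83 dB overall, the treated exhaust stack may contribute at most 10^(83/10) − 1.111e+08 = 8.847e+07, i.e. 79.47 dB.
So the exhaust stack must be reduced from 86 to 79.47 dB: IL = 6.53 dB.

6.5 dB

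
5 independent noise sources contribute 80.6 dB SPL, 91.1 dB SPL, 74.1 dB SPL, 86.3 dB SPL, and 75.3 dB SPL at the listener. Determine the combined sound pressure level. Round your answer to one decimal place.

Incoherent sources combine by intensity addition: L_total = 10·log₁₀(Σ 10^(L_i/10)).
Σ 10^(L/10) = 10^(80.6/10) + 10^(91.1/10) + 10^(74.1/10) + 10^(86.3/10) + 10^(75.3/10) = 1.889e+09.
L_total = 10·log₁₀(1.889e+09) = 92.76 dB SPL.

92.8 dB SPL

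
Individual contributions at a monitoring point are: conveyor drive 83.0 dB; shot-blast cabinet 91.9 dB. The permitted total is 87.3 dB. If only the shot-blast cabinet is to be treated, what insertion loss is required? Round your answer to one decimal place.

6.6 dB

The untreated sources together contribute 10^(83.0/10) = 1.995e+08, i.e. 83.00 dB.
To meet 87.3 dB overall, the treated shot-blast cabinet may contribute at most 10^(87.3/10) − 1.995e+08 = 3.375e+08, i.e. 85.28 dB.
Required insertion loss = 91.9 − 85.28 = 6.62 dB.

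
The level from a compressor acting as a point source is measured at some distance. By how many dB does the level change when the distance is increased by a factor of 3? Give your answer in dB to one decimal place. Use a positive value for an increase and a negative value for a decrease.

Point-source spreading: ΔL = −20·log₁₀(r₂/r₁).
ΔL = −20·log₁₀(3) = -9.54 dB.

-9.5 dB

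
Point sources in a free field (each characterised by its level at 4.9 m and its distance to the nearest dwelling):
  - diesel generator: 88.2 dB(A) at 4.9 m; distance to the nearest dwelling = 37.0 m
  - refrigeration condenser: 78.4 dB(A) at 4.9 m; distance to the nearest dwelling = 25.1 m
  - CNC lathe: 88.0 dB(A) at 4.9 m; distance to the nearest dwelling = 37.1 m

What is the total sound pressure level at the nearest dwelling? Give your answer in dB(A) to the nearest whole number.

Apply inverse-square spreading to bring every level to the receiver, then sum 10^(L/10).
diesel generator: 88.2 − 20·log₁₀(37.0/4.9) = 88.2 − 17.56 = 70.64 dB(A).
refrigeration condenser: 78.4 − 20·log₁₀(25.1/4.9) = 78.4 − 14.19 = 64.21 dB(A).
CNC lathe: 88.0 − 20·log₁₀(37.1/4.9) = 88.0 − 17.58 = 70.42 dB(A).
Σ 10^(L/10) = 2.523e+07 → L_total = 10·log₁₀(2.523e+07) = 74.02 dB(A).

74 dB(A)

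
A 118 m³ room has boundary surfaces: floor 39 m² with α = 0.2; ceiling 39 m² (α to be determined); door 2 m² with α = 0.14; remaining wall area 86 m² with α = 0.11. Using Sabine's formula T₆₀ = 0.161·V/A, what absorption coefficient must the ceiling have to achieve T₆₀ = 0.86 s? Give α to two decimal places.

0.12

From T₆₀ = 0.161·V/A, the target T₆₀ = 0.86 s needs A = 0.161·118/0.86 = 22.09 m².
Absorption from the other surfaces = 39·0.2 + 2·0.14 + 86·0.11 = 17.54 m², so the ceiling must supply 4.55 m² over 39 m².
α = 4.55/39 = 0.117.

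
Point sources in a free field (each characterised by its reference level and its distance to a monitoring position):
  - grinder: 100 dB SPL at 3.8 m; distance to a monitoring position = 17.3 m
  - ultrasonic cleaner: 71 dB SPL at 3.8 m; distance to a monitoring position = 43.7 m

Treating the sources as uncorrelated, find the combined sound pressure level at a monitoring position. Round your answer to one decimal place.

Apply inverse-square spreading to bring every level to the receiver, then sum 10^(L/10).
grinder: 100 − 20·log₁₀(17.3/3.8) = 100 − 13.17 = 86.83 dB SPL.
ultrasonic cleaner: 71 − 20·log₁₀(43.7/3.8) = 71 − 21.21 = 49.79 dB SPL.
Σ 10^(L/10) = 4.826e+08 → L_total = 10·log₁₀(4.826e+08) = 86.84 dB SPL.

86.8 dB SPL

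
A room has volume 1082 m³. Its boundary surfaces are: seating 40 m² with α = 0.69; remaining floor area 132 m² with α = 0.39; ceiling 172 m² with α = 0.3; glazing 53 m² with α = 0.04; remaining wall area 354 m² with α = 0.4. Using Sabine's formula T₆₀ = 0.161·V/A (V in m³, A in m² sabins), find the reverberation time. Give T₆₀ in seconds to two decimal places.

Summing Sᵢαᵢ: 40·0.69 + 132·0.39 + 172·0.3 + 53·0.04 + 354·0.4 = 274.40 m².
T₆₀ = 0.161·V/A = 0.161·1082/274.40 = 0.635 s.

0.63 s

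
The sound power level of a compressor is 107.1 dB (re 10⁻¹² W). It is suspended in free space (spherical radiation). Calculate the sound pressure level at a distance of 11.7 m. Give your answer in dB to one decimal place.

L_p = L_w − 10·log₁₀(4π·r²) with r = 11.7 m.
4π·r² = 1720 m², 10·log₁₀ of that is 32.356 dB.
L_p = 107.1 − 32.356 = 74.74 dB.

74.7 dB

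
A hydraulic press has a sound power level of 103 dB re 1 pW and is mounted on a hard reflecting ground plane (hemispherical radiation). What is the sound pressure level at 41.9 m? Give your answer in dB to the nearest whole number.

63 dB

Free-field hemispherical radiation: L_p = L_w − 10·log₁₀(2π·r²), r = 41.9 m.
2π·r² = 1.103e+04 m², 10·log₁₀ of that is 40.426 dB.
L_p = 103 − 40.426 = 62.57 dB.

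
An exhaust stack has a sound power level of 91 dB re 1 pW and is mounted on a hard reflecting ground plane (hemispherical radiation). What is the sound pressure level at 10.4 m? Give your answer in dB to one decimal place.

L_p = L_w − 10·log₁₀(2π·r²) with r = 10.4 m.
2π·r² = 679.6 m², 10·log₁₀ of that is 28.322 dB.
L_p = 91 − 28.322 = 62.68 dB.

62.7 dB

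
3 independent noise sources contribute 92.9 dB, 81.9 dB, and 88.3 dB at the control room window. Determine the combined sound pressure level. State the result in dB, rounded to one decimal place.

Incoherent sources combine by intensity addition: L_total = 10·log₁₀(Σ 10^(L_i/10)).
Σ 10^(L/10) = 10^(92.9/10) + 10^(81.9/10) + 10^(88.3/10) = 2.781e+09.
L_total = 10·log₁₀(2.781e+09) = 94.44 dB.

94.4 dB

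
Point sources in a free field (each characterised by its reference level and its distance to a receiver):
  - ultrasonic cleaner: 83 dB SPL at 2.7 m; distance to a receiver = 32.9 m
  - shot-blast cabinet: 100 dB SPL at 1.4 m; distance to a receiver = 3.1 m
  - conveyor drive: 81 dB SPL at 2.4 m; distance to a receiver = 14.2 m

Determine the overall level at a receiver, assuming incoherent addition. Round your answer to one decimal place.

Apply inverse-square spreading to bring every level to the receiver, then sum 10^(L/10).
ultrasonic cleaner: 83 − 20·log₁₀(32.9/2.7) = 83 − 21.72 = 61.28 dB SPL.
shot-blast cabinet: 100 − 20·log₁₀(3.1/1.4) = 100 − 6.90 = 93.10 dB SPL.
conveyor drive: 81 − 20·log₁₀(14.2/2.4) = 81 − 15.44 = 65.56 dB SPL.
Σ 10^(L/10) = 2.044e+09 → L_total = 10·log₁₀(2.044e+09) = 93.11 dB SPL.

93.1 dB SPL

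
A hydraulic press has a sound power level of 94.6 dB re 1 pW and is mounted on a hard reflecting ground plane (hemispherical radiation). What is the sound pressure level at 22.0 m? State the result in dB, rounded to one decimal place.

59.8 dB

The power spreads over a hemisphere of area 2π·r², so L_p = L_w − 10·log₁₀(2π·r²).
2π·r² = 3041 m², 10·log₁₀ of that is 34.830 dB.
L_p = 94.6 − 34.830 = 59.77 dB.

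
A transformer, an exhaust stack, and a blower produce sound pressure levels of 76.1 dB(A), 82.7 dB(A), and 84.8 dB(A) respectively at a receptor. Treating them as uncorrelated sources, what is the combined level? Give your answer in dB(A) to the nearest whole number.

87 dB(A)

For uncorrelated sources the intensities add, so convert each level to linear form, sum, and take 10·log₁₀ of the total.
Σ 10^(L/10) = 10^(76.1/10) + 10^(82.7/10) + 10^(84.8/10) = 5.289e+08.
L_total = 10·log₁₀(5.289e+08) = 87.23 dB(A).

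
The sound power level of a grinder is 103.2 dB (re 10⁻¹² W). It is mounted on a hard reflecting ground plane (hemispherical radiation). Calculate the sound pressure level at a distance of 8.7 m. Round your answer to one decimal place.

76.4 dB

Free-field hemispherical radiation: L_p = L_w − 10·log₁₀(2π·r²), r = 8.7 m.
2π·r² = 475.6 m², 10·log₁₀ of that is 26.772 dB.
L_p = 103.2 − 26.772 = 76.43 dB.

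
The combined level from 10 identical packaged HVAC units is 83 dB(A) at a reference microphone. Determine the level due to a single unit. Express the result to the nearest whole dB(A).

10 equal contributions raise the level by 10·log₁₀ 10 = 10.000 dB, so each unit alone gives 83 − 10.000.

73 dB(A)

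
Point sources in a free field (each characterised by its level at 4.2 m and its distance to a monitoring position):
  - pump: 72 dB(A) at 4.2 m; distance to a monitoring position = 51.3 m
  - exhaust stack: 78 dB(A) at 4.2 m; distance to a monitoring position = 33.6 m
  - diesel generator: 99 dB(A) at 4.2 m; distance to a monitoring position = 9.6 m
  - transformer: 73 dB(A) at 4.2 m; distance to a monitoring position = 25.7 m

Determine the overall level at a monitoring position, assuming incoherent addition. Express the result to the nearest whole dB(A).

First find each source's level at the receiver (point-source: −20·log₁₀(r/r_ref)), then combine on an intensity basis.
pump: 72 − 20·log₁₀(51.3/4.2) = 72 − 21.74 = 50.26 dB(A).
exhaust stack: 78 − 20·log₁₀(33.6/4.2) = 78 − 18.06 = 59.94 dB(A).
diesel generator: 99 − 20·log₁₀(9.6/4.2) = 99 − 7.18 = 91.82 dB(A).
transformer: 73 − 20·log₁₀(25.7/4.2) = 73 − 15.73 = 57.27 dB(A).
Σ 10^(L/10) = 1.522e+09 → L_total = 10·log₁₀(1.522e+09) = 91.82 dB(A).

92 dB(A)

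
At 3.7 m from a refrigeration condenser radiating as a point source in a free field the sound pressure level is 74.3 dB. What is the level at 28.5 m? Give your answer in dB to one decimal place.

Point-source attenuation: ΔL = 20·log₁₀(r₂/r₁) = 20·log₁₀(28.5/3.7) = 17.733 dB.
L₂ = 74.3 − 20·log₁₀(28.5/3.7) = 74.3 − 17.733 = 56.57 dB.

56.6 dB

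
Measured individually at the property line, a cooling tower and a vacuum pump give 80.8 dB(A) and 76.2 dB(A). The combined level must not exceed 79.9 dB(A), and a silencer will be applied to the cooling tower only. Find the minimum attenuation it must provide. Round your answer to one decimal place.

3.3 dB

The untreated sources together contribute 10^(76.2/10) = 4.169e+07, i.e. 76.20 dB(A).
To meet 79.9 dB(A) overall, the treated cooling tower may contribute at most 10^(79.9/10) − 4.169e+07 = 5.604e+07, i.e. 77.48 dB(A).
So the cooling tower must be reduced from 80.8 to 77.48 dB(A): IL = 3.32 dB.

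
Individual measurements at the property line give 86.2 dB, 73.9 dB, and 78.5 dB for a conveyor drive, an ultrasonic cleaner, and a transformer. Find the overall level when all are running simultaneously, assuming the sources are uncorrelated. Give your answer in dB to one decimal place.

Incoherent sources combine by intensity addition: L_total = 10·log₁₀(Σ 10^(L_i/10)).
Σ 10^(L/10) = 10^(86.2/10) + 10^(73.9/10) + 10^(78.5/10) = 5.122e+08.
L_total = 10·log₁₀(5.122e+08) = 87.09 dB.

87.1 dB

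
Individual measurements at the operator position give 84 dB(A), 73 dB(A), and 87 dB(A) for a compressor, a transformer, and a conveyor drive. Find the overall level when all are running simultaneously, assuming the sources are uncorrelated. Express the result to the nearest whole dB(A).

Incoherent sources combine by intensity addition: L_total = 10·log₁₀(Σ 10^(L_i/10)).
Σ 10^(L/10) = 10^(84/10) + 10^(73/10) + 10^(87/10) = 7.723e+08.
L_total = 10·log₁₀(7.723e+08) = 88.88 dB(A).

89 dB(A)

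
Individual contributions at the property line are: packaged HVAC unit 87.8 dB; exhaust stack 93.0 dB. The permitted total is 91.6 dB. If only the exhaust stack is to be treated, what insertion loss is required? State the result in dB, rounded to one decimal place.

Fixed contribution from the other source: Σ 10^(L/10) = 10^(87.8/10) = 6.026e+08 (87.80 dB).
To meet 91.6 dB overall, the treated exhaust stack may contribute at most 10^(91.6/10) − 6.026e+08 = 8.429e+08, i.e. 89.26 dB.
Required insertion loss = 93.0 − 89.26 = 3.74 dB.

3.7 dB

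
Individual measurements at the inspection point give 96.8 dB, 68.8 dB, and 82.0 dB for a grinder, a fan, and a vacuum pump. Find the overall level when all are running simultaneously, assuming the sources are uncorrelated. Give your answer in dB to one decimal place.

96.9 dB

For uncorrelated sources the intensities add, so convert each level to linear form, sum, and take 10·log₁₀ of the total.
Σ 10^(L/10) = 10^(96.8/10) + 10^(68.8/10) + 10^(82.0/10) = 4.952e+09.
L_total = 10·log₁₀(4.952e+09) = 96.95 dB.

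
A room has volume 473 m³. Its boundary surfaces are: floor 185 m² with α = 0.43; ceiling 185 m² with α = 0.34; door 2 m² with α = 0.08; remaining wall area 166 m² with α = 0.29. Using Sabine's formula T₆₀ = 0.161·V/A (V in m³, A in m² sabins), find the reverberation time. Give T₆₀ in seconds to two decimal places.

Summing Sᵢαᵢ: 185·0.43 + 185·0.34 + 2·0.08 + 166·0.29 = 190.75 m².
T₆₀ = 0.161 × 473 / 190.75 = 0.399 s.

0.40 s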